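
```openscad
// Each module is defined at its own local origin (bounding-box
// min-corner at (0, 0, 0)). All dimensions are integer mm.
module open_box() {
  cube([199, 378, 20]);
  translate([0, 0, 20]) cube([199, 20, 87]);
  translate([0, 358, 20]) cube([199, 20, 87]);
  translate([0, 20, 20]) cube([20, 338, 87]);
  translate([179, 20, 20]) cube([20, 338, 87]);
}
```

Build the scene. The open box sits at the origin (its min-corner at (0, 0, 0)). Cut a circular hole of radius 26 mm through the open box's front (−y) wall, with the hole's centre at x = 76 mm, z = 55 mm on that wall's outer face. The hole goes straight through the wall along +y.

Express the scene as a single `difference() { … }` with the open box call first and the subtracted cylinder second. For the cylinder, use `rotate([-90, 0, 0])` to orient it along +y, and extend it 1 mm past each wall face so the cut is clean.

difference() {
  open_box();
  translate([76, -1, 55]) rotate([-90, 0, 0]) cylinder(h = 22, r = 26);
}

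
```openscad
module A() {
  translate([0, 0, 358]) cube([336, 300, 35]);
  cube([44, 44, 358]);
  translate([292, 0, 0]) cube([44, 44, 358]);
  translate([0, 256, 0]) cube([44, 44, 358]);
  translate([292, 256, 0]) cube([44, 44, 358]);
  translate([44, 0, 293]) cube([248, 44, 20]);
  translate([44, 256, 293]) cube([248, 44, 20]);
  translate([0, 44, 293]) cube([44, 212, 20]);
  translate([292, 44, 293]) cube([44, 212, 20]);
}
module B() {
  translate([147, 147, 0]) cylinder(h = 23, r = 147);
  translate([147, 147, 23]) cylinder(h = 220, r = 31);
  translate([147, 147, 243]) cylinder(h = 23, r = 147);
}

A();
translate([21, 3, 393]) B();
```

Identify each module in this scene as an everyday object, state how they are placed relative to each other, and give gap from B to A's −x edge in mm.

The spool's min-x is at 21; the stool's min-x is 0; gap = 21 mm.

A is a stool. B is a spool. The spool is on top of the stool, centred. The gap from the spool to the stool's −x edge is 21 mm.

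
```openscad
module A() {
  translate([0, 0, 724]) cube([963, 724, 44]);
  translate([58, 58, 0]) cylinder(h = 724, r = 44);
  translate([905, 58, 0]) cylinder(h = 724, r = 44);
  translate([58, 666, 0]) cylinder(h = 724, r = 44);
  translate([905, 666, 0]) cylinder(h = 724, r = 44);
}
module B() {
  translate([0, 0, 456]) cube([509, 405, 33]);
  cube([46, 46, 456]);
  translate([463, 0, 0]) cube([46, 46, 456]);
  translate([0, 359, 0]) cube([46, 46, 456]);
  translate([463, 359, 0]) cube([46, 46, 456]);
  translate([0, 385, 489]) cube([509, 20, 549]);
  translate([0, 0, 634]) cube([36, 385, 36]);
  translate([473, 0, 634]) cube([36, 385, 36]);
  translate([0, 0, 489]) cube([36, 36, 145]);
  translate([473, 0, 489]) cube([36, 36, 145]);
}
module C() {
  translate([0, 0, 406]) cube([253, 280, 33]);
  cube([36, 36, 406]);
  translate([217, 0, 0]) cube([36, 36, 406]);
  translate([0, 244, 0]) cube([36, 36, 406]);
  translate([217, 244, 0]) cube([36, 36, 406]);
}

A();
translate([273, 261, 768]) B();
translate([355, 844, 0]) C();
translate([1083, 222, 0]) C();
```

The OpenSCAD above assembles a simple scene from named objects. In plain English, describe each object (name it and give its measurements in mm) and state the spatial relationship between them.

A is a rectangular dining table. The top is 963×724×44 mm with its upper surface at z = 768 mm. It stands on four round legs of 88 mm diameter, each leg's bounding box inset 14 mm from the nearest pair of top edges, running from the floor to the underside of the top.

B is a chair. The seat is a 509×405×33 mm slab with its top at z = 489 mm, on four 46×46 mm corner legs (flush with the seat edges, standing on z = 0). A flat backrest 20 mm thick, 549 mm tall, spans the full seat width and rises from the seat top along its +y edge, rear face flush with the rear of the seat. Two armrests of 36×36 mm section run along each side from the seat's front edge to the front of the backrest, top faces 181 mm above the seat top and outer faces flush with the seat's x-edges; a 36×36 mm post under the front of each armrest stands on the seat at the front corner.

C is a four-legged stool. The seat is a 253×280×33 mm slab whose top surface is at z = 439 mm; four square legs, each 36×36 mm in cross-section, run from the floor (z = 0) to the underside of the seat, each flush with a corner of the seat.

The chair is on top of the table. Two stools sit around the table at the +y, +x sides.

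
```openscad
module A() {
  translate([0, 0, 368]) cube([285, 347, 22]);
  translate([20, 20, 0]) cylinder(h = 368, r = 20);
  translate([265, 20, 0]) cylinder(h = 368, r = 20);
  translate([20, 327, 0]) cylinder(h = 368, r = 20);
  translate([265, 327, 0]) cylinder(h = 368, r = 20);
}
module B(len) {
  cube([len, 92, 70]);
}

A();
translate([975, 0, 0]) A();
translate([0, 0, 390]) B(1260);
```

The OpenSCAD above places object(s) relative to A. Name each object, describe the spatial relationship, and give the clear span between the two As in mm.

Second stool starts at x = 975; first ends at x = 285; clear span = 975 − 285 = 690 mm.

A is a stool. B is a beam. A beam spans the tops of two stools. The clear span between the two stools is 690 mm.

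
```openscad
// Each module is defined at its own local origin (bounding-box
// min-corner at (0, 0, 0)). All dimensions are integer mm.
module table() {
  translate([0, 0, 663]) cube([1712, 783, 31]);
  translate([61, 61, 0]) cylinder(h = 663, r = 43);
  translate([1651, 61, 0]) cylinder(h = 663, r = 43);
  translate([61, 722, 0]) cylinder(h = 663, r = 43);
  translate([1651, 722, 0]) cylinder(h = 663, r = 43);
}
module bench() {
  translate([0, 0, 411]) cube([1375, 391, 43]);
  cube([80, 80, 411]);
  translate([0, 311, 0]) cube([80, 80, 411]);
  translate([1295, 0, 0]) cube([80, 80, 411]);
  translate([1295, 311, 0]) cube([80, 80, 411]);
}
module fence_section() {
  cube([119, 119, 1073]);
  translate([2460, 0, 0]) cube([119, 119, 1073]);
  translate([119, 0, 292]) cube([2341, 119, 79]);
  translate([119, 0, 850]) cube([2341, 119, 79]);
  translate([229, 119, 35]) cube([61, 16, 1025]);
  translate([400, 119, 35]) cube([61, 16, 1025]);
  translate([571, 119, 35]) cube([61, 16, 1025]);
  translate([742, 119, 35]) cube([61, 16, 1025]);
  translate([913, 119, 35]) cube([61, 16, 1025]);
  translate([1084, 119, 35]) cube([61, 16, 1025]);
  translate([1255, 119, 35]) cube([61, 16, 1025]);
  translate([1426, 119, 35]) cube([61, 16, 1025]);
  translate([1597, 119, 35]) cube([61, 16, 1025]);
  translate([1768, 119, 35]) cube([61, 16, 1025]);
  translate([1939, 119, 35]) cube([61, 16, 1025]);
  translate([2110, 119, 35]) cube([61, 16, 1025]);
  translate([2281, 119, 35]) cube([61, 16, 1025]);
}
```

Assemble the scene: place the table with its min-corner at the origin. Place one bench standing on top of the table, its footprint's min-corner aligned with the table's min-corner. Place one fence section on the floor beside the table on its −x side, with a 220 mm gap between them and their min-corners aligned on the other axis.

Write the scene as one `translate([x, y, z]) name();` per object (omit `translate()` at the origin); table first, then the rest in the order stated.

table();
translate([0, 0, 694]) bench();
translate([-2799, 0, 0]) fence_section();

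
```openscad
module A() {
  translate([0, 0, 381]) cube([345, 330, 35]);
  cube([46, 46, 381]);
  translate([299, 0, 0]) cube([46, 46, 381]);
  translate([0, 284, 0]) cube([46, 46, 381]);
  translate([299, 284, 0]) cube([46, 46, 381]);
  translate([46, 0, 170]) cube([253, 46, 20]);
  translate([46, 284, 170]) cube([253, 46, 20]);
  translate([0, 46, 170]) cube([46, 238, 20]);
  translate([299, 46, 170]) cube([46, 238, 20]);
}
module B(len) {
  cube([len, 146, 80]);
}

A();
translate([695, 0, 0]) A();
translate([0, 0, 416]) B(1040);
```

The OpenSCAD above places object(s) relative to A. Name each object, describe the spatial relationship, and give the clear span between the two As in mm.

Second stool starts at x = 695; first ends at x = 345; clear span = 695 − 345 = 350 mm.

A is a stool. B is a beam. A beam spans the tops of two stools. The clear span between the two stools is 350 mm.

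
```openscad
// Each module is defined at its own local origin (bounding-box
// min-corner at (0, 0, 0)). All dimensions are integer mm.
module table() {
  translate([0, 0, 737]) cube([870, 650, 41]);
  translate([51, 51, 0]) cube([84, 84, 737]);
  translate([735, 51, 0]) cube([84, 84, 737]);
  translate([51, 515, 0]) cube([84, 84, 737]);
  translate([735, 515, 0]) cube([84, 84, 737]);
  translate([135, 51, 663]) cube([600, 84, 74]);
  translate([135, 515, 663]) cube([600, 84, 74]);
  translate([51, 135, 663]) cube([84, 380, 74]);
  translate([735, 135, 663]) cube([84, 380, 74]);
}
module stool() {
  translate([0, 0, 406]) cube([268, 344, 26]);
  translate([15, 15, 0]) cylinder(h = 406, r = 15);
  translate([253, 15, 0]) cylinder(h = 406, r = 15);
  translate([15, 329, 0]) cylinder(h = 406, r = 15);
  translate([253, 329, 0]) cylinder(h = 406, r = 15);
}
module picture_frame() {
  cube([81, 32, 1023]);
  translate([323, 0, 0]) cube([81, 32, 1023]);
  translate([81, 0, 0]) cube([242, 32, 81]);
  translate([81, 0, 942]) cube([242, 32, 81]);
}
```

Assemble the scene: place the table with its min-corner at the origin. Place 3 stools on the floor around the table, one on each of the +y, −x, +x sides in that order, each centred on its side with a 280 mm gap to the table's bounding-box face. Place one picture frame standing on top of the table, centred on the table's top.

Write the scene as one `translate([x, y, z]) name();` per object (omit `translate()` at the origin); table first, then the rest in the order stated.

table();
translate([301, 930, 0]) stool();
translate([-548, 153, 0]) stool();
translate([1150, 153, 0]) stool();
translate([233, 309, 778]) picture_frame();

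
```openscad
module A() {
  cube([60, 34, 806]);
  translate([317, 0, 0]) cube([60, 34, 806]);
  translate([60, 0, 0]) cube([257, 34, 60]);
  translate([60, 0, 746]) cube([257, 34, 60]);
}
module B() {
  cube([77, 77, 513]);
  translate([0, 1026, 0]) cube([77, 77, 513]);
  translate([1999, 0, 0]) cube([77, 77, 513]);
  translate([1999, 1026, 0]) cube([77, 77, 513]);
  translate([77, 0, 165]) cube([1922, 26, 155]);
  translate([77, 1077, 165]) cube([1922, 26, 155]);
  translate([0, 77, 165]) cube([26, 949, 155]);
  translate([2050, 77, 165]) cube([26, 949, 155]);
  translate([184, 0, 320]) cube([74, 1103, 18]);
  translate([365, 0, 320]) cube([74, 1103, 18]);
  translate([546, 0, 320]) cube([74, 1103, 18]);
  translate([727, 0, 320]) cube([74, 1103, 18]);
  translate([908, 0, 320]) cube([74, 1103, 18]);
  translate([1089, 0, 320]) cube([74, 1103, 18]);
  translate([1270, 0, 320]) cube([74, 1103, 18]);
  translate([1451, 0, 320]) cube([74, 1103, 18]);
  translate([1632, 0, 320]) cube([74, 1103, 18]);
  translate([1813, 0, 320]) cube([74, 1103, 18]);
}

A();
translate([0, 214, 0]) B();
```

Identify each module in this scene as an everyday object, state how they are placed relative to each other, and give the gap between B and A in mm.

A is a picture frame. B is a bed frame. The bed frame is on the floor beside the picture frame on its +y side. The gap between the bed frame and the picture frame is 180 mm.

The bed frame's nearest face is 180 mm from the picture frame's +y face.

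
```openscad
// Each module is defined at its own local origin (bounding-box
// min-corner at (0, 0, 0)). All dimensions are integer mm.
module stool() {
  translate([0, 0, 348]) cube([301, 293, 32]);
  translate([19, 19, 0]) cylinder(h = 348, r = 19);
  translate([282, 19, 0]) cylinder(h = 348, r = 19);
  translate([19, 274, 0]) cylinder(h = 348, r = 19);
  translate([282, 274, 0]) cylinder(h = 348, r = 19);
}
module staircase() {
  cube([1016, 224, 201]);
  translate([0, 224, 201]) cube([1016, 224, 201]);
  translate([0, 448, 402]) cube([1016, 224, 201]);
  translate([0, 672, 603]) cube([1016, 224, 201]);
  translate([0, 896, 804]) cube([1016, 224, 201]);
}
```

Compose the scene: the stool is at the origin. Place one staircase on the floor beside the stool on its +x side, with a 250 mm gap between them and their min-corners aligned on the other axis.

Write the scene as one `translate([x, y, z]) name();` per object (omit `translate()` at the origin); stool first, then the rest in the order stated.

stool();
translate([551, 0, 0]) staircase();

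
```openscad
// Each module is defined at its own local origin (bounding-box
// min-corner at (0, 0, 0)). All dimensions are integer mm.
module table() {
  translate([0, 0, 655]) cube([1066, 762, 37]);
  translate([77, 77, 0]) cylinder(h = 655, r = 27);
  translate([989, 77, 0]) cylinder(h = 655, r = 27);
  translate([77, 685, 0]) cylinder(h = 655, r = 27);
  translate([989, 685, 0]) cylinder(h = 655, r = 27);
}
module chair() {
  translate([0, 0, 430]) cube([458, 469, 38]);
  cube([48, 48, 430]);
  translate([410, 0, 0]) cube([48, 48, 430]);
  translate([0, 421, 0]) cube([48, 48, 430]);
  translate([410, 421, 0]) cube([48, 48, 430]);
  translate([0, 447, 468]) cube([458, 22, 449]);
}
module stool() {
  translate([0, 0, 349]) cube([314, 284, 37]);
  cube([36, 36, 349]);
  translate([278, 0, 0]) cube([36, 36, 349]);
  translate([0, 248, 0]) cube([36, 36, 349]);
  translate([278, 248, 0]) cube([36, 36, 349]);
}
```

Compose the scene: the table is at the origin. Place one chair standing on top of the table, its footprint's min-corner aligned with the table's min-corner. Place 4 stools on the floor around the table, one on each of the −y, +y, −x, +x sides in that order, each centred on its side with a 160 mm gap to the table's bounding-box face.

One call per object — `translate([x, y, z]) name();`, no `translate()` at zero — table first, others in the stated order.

table();
translate([0, 0, 692]) chair();
translate([376, -444, 0]) stool();
translate([376, 922, 0]) stool();
translate([-474, 239, 0]) stool();
translate([1226, 239, 0]) stool();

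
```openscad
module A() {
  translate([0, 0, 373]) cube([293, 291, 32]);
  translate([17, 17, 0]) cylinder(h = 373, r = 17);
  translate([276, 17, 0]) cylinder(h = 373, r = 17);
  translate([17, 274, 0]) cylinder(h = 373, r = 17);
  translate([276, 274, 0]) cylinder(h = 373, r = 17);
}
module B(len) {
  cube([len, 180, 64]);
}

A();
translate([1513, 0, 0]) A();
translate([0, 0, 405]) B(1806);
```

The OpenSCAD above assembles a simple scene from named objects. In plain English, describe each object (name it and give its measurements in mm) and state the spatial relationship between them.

A is a four-legged stool. The seat is a 293×291×32 mm slab whose top surface is at z = 405 mm; four round legs, each 34 mm in diameter, run from the floor (z = 0) to the underside of the seat, each leg's axis is inset half a diameter from the nearest pair of seat edges (so the leg's bounding box is flush with the corner).

B is a rectangular beam 1806 mm long (x), 180 mm deep (y), 64 mm thick (z).

The beam spans the tops of two stools placed 1220 mm apart, resting at z = 405 mm.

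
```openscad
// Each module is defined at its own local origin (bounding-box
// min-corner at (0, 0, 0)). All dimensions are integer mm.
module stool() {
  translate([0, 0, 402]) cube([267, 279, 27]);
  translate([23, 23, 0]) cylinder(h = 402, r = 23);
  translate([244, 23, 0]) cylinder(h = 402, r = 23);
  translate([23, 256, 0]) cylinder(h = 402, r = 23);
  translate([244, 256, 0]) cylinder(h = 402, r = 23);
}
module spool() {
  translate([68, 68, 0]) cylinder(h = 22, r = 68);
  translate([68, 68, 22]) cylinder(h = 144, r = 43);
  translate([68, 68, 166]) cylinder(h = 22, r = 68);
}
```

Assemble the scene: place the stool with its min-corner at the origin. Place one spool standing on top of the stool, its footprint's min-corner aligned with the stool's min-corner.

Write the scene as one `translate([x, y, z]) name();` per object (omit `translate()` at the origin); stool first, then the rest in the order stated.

stool();
translate([0, 0, 429]) spool();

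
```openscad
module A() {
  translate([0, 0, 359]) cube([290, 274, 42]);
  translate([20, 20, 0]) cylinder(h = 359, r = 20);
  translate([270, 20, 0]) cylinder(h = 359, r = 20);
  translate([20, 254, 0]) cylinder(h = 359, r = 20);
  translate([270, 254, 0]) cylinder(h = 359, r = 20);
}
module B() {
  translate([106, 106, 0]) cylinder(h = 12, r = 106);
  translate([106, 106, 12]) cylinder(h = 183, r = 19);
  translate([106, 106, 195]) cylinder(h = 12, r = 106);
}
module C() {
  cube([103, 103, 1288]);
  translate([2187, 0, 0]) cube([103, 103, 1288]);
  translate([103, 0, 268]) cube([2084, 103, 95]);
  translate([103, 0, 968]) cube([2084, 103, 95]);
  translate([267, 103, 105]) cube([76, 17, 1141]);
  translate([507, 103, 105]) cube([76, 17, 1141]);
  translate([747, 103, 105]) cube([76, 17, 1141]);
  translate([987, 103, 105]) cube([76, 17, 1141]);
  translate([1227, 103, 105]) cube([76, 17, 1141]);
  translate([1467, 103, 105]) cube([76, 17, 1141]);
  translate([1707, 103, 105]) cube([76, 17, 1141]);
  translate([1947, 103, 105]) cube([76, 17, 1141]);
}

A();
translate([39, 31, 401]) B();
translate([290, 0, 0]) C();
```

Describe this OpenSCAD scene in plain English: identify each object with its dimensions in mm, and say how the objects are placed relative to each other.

A is a four-legged stool. The seat is 290×274 mm, 42 mm thick, top at z = 401 mm. It stands on four round legs, each 40 mm in diameter, from z = 0 to the seat underside, each leg's axis is inset half a diameter from the nearest pair of seat edges (so the leg's bounding box is flush with the corner).

B is a spool: two coaxial disc flanges of radius 106 mm and thickness 12 mm, joined by a core cylinder of radius 19 mm and height 183 mm. The lower flange rests on z = 0 and the three cylinders share a vertical axis.

C is a fence section. Two 103×103 mm posts, 1288 mm tall, stand on the floor with a clear span of 2084 mm between their inner faces. Two horizontal rails of 103×95 mm section span the gap between the posts with their undersides at z = 268 mm and z = 968 mm, flush with the posts' −y face. 8 pickets, each 76 mm wide, 17 mm thick and 1141 mm tall, are fixed to the +y face of the rails with their bottoms at z = 105 mm, evenly spaced across the span with equal gaps (rounded down to the nearest mm) at the −x end and between each pair — any rounding remainder accumulates at the +x end.

The spool is on top of the stool, centred. The fence section is against the stool's +x side, with their −y faces flush.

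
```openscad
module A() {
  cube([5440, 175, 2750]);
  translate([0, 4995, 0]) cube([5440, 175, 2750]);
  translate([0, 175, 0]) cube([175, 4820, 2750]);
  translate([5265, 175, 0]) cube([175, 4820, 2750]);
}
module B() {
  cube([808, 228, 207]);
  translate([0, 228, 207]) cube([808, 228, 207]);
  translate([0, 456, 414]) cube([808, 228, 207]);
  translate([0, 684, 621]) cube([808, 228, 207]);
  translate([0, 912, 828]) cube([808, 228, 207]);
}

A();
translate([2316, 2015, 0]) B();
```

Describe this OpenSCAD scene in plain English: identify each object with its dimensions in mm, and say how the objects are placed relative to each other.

A is a box-shaped house frame (walls only): outside footprint 5440×5170 mm, wall height 2750 mm, wall thickness 175 mm. The two y-facing walls run the full x-width; the two x-facing walls fit between the inner faces of the y-facing walls.

B is a straight staircase of 5 solid steps. Each step is 808 mm wide (x), 228 mm deep (y, the going) and 207 mm tall (the rise). The first step rests on the floor; each subsequent step sits one going further in +y and one rise higher in +z, directly behind and above the previous step with no overlap.

The staircase sits inside the house frame, centred.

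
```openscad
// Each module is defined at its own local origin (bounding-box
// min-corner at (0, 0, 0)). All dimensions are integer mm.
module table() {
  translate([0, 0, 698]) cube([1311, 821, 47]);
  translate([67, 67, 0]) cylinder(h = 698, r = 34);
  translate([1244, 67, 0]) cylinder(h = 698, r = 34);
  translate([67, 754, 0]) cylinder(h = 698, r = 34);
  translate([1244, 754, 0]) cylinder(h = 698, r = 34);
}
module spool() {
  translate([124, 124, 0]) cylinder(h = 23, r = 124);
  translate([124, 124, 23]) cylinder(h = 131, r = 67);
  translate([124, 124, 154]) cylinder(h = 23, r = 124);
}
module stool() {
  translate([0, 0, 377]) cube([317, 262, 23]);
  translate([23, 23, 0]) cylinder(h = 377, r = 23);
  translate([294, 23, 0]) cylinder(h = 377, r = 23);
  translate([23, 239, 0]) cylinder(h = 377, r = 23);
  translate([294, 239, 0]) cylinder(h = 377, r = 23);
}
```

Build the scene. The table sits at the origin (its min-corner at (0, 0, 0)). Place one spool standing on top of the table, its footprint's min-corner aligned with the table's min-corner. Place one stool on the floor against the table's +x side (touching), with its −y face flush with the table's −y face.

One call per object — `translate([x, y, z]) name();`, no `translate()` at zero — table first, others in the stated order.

table();
translate([0, 0, 745]) spool();
translate([1311, 0, 0]) stool();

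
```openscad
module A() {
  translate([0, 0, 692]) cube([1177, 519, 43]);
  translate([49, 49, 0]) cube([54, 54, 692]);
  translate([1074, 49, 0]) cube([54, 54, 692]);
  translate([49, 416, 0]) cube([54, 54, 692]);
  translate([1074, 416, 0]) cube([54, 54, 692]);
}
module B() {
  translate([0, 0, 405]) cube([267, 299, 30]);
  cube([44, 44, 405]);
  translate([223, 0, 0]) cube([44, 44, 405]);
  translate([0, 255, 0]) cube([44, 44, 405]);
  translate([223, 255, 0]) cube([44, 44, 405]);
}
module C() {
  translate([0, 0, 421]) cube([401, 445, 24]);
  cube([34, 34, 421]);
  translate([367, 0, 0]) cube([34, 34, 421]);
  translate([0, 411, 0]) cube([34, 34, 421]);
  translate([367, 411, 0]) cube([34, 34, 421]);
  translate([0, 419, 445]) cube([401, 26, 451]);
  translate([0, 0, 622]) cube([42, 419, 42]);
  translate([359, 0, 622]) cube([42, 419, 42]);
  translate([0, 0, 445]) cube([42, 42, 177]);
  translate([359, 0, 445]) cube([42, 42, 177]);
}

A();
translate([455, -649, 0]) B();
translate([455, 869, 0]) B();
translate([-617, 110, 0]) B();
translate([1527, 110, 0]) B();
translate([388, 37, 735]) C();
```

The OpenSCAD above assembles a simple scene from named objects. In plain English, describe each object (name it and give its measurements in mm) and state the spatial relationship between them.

A is a rectangular dining table. The top is 1177×519×43 mm with its upper surface at z = 735 mm. It stands on four 54×54 mm square legs, each inset 49 mm from the nearest pair of top edges, running from the floor to the underside of the top.

B is a simple wooden stool: a rectangular seat 267 mm (x) by 299 mm (y), 30 mm thick, top face at z = 435 mm, on four square legs, each 44×44 mm in cross-section. The legs rest on z = 0, each flush with a corner of the seat.

C is a chair. The seat is a 401×445×24 mm slab with its top at z = 445 mm, on four 34×34 mm corner legs (flush with the seat edges, standing on z = 0). A flat backrest 26 mm thick, 451 mm tall, spans the full seat width and rises from the seat top along its +y edge, rear face flush with the rear of the seat. Two armrests of 42×42 mm section run along each side from the seat's front edge to the front of the backrest, top faces 219 mm above the seat top and outer faces flush with the seat's x-edges; a 42×42 mm post under the front of each armrest stands on the seat at the front corner.

Four stools sit around the table at the −y, +y, −x, +x sides. The chair is on top of the table, centred.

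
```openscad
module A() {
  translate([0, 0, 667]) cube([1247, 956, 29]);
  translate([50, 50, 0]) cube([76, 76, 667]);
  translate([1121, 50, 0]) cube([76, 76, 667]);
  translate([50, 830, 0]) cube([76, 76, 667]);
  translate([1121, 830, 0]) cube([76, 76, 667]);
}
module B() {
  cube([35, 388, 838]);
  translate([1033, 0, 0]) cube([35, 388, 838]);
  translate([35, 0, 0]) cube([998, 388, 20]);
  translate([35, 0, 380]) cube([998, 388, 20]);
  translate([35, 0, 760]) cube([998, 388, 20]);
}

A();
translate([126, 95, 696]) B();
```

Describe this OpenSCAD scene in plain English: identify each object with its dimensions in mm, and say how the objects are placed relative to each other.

A is a rectangular dining table. The top is 1247×956×29 mm with its upper surface at z = 696 mm. It stands on four 76×76 mm square legs, each inset 50 mm from the nearest pair of top edges, running from the floor to the underside of the top.

B is an open bookshelf. Two side panels, each 35 mm thick, 388 mm deep and 838 mm tall, stand 1068 mm apart (outside-to-outside). Between them sit 3 shelves, each 20 mm thick and 388 mm deep, spanning the full gap between the sides. The bottom shelf rests on the floor (its underside at z = 0) and the clear gap between one shelf's top and the next shelf's underside is 360 mm.

The bookshelf is on top of the table.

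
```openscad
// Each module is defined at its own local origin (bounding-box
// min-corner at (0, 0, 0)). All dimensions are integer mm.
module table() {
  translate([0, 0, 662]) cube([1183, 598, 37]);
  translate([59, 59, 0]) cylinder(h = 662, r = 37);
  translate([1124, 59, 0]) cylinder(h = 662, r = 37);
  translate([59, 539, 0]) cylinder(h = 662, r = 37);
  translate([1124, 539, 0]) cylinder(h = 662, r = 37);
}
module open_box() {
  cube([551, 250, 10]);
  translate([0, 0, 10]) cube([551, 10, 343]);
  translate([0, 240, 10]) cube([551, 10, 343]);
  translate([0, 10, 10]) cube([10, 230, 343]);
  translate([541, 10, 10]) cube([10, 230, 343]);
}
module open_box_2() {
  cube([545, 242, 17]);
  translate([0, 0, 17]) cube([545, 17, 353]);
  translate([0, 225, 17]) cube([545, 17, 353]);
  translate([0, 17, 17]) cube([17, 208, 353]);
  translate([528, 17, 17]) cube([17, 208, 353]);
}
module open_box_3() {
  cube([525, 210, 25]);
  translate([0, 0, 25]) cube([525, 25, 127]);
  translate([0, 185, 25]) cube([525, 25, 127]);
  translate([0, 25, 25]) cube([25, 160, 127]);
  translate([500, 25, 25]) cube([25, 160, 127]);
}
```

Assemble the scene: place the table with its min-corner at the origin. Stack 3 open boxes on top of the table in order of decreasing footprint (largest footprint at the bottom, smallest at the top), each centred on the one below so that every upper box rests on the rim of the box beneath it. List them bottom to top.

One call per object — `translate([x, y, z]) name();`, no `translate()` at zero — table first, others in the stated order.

table();
translate([316, 174, 699]) open_box();
translate([319, 178, 1052]) open_box_2();
translate([329, 194, 1422]) open_box_3();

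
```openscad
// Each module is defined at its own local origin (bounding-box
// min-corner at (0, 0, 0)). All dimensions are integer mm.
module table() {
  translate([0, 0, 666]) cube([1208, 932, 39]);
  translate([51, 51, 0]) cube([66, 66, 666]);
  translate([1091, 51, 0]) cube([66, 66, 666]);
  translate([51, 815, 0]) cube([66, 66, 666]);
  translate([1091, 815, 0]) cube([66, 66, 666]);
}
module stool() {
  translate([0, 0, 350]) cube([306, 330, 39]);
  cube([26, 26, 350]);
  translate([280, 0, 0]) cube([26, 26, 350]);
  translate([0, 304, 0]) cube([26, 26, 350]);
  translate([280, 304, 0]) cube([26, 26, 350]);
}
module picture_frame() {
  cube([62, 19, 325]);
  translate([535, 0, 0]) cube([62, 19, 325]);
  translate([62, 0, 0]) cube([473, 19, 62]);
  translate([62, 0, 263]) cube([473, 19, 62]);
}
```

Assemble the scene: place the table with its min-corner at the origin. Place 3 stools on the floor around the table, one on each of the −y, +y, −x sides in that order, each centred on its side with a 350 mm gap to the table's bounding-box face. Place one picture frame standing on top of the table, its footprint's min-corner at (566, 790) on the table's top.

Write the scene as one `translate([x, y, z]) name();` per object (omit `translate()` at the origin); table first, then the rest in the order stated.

table();
translate([451, -680, 0]) stool();
translate([451, 1282, 0]) stool();
translate([-656, 301, 0]) stool();
translate([566, 790, 705]) picture_frame();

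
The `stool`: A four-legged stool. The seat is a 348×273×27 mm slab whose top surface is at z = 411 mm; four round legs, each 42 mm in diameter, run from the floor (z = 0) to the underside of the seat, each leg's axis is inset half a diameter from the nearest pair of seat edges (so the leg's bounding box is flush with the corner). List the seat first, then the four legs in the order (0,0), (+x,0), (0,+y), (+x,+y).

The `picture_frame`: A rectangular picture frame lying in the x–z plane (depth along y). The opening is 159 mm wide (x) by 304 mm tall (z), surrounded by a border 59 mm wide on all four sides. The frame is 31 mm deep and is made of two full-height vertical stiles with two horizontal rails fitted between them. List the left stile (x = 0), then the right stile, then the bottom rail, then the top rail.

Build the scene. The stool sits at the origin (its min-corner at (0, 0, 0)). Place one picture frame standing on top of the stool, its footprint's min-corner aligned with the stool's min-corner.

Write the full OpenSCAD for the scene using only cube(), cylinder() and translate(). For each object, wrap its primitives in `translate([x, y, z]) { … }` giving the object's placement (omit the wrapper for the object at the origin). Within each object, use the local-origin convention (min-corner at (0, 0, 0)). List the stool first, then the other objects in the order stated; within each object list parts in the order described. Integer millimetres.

translate([0, 0, 384]) cube([348, 273, 27]);
translate([21, 21, 0]) cylinder(h = 384, r = 21);
translate([327, 21, 0]) cylinder(h = 384, r = 21);
translate([21, 252, 0]) cylinder(h = 384, r = 21);
translate([327, 252, 0]) cylinder(h = 384, r = 21);
translate([0, 0, 411]) {
  cube([59, 31, 422]);
  translate([218, 0, 0]) cube([59, 31, 422]);
  translate([59, 0, 0]) cube([159, 31, 59]);
  translate([59, 0, 363]) cube([159, 31, 59]);
}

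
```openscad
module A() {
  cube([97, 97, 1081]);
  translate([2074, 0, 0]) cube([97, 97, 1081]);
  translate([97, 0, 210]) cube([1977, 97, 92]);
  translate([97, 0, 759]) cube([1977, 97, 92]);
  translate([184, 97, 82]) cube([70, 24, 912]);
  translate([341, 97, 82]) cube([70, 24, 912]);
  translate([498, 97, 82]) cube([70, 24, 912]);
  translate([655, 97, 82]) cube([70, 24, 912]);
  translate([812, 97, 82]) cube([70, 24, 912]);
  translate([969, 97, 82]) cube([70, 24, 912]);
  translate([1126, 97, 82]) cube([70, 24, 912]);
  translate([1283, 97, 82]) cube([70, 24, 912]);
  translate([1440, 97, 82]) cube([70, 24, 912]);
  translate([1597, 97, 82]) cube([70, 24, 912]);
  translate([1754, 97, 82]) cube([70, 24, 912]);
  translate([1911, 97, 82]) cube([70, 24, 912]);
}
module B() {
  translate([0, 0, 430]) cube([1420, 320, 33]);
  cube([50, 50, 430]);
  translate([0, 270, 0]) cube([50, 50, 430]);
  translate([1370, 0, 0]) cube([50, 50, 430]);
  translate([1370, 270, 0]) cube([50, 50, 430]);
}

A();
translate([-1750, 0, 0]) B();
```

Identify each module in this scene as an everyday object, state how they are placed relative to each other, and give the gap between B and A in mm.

A is a fence section. B is a bench. The bench is on the floor beside the fence section on its −x side. The gap between the bench and the fence section is 330 mm.

The bench's nearest face is 330 mm from the fence section's −x face.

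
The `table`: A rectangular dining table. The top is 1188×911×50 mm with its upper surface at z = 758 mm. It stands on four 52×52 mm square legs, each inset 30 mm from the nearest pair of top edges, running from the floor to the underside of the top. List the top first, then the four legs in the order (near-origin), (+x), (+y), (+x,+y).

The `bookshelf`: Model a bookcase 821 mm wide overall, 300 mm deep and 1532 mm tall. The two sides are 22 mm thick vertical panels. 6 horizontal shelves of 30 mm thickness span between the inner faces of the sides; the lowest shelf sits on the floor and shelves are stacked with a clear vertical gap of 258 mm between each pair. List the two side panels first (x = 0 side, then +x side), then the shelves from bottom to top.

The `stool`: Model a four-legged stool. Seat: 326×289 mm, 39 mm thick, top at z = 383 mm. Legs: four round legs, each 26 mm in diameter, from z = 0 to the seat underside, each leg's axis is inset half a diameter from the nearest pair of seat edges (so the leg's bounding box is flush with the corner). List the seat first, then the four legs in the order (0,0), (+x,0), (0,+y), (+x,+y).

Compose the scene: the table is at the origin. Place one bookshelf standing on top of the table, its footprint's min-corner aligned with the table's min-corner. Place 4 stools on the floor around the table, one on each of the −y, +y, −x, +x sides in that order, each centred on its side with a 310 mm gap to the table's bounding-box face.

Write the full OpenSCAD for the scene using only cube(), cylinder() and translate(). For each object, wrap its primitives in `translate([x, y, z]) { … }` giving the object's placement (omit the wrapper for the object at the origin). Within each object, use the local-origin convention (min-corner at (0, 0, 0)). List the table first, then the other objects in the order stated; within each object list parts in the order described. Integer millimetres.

translate([0, 0, 708]) cube([1188, 911, 50]);
translate([30, 30, 0]) cube([52, 52, 708]);
translate([1106, 30, 0]) cube([52, 52, 708]);
translate([30, 829, 0]) cube([52, 52, 708]);
translate([1106, 829, 0]) cube([52, 52, 708]);
translate([0, 0, 758]) {
  cube([22, 300, 1532]);
  translate([799, 0, 0]) cube([22, 300, 1532]);
  translate([22, 0, 0]) cube([777, 300, 30]);
  translate([22, 0, 288]) cube([777, 300, 30]);
  translate([22, 0, 576]) cube([777, 300, 30]);
  translate([22, 0, 864]) cube([777, 300, 30]);
  translate([22, 0, 1152]) cube([777, 300, 30]);
  translate([22, 0, 1440]) cube([777, 300, 30]);
}
translate([431, -599, 0]) {
  translate([0, 0, 344]) cube([326, 289, 39]);
  translate([13, 13, 0]) cylinder(h = 344, r = 13);
  translate([313, 13, 0]) cylinder(h = 344, r = 13);
  translate([13, 276, 0]) cylinder(h = 344, r = 13);
  translate([313, 276, 0]) cylinder(h = 344, r = 13);
}
translate([431, 1221, 0]) {
  translate([0, 0, 344]) cube([326, 289, 39]);
  translate([13, 13, 0]) cylinder(h = 344, r = 13);
  translate([313, 13, 0]) cylinder(h = 344, r = 13);
  translate([13, 276, 0]) cylinder(h = 344, r = 13);
  translate([313, 276, 0]) cylinder(h = 344, r = 13);
}
translate([-636, 311, 0]) {
  translate([0, 0, 344]) cube([326, 289, 39]);
  translate([13, 13, 0]) cylinder(h = 344, r = 13);
  translate([313, 13, 0]) cylinder(h = 344, r = 13);
  translate([13, 276, 0]) cylinder(h = 344, r = 13);
  translate([313, 276, 0]) cylinder(h = 344, r = 13);
}
translate([1498, 311, 0]) {
  translate([0, 0, 344]) cube([326, 289, 39]);
  translate([13, 13, 0]) cylinder(h = 344, r = 13);
  translate([313, 13, 0]) cylinder(h = 344, r = 13);
  translate([13, 276, 0]) cylinder(h = 344, r = 13);
  translate([313, 276, 0]) cylinder(h = 344, r = 13);
}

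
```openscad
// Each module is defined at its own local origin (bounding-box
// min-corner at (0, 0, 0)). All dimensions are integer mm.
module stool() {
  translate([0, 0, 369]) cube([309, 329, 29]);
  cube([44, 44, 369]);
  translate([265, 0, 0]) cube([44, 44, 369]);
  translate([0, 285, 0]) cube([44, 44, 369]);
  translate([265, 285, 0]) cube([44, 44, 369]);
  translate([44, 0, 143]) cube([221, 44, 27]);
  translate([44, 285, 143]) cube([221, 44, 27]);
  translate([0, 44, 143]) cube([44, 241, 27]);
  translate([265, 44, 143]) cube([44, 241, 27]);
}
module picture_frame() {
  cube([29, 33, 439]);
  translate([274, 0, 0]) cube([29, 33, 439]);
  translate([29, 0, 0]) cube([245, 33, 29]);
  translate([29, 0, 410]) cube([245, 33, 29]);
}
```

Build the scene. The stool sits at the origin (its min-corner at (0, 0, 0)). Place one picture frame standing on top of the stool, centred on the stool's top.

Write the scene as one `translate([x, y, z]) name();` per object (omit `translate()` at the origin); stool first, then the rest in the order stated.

stool();
translate([3, 148, 398]) picture_frame();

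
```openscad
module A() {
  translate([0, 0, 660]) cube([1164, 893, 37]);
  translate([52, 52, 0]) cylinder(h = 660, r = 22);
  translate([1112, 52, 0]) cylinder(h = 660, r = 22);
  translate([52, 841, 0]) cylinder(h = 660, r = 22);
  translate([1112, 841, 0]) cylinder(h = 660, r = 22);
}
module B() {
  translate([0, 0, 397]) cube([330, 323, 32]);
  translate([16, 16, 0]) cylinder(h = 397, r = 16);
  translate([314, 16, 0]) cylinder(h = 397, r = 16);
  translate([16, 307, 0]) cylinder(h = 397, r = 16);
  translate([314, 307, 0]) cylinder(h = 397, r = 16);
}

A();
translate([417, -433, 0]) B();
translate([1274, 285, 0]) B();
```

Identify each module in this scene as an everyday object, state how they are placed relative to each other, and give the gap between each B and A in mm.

A is a table. B is a stool. Two stools sit around the table at the −y, +x sides. The gap between each stool and the table is 110 mm.

Each stool's nearest face is 110 mm from the table's bounding box.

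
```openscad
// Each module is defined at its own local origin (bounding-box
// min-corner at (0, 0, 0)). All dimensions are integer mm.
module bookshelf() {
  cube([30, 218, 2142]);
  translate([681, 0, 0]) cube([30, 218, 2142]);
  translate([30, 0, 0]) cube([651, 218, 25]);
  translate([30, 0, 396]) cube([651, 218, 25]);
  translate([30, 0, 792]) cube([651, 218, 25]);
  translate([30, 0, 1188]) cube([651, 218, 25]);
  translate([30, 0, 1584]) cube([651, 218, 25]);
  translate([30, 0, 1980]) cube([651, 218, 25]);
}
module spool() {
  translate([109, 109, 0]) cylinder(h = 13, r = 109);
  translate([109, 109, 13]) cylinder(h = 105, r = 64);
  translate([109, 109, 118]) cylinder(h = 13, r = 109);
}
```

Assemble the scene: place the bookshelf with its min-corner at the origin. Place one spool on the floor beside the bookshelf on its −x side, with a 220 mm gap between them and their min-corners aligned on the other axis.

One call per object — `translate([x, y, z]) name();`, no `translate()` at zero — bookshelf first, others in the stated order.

bookshelf();
translate([-438, 0, 0]) spool();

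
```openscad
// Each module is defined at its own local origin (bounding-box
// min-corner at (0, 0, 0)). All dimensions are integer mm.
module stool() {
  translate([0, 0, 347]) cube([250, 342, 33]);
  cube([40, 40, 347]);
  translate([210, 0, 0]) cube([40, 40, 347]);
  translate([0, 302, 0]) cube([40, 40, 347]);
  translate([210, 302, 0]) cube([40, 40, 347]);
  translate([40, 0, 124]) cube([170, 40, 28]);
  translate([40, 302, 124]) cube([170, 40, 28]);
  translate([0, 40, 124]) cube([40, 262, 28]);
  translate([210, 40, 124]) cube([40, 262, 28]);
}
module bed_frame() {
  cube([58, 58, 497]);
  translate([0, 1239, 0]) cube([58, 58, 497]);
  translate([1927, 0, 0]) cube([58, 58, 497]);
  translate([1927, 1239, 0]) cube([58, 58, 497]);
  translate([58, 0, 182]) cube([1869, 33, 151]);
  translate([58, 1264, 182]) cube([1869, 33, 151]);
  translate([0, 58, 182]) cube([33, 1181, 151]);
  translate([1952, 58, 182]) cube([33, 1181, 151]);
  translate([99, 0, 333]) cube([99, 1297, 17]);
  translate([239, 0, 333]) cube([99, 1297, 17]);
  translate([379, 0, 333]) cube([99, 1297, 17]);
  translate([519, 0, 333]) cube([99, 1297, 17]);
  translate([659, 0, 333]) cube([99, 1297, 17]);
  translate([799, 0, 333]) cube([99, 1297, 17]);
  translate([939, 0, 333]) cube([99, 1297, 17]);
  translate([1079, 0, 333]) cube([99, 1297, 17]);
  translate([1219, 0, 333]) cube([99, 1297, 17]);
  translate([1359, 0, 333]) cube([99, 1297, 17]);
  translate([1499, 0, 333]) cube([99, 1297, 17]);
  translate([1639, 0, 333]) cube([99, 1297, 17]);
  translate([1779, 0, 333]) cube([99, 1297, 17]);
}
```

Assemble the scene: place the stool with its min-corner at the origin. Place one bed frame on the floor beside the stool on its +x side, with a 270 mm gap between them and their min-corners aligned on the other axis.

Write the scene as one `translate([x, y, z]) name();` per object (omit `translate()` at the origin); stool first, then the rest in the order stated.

stool();
translate([520, 0, 0]) bed_frame();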